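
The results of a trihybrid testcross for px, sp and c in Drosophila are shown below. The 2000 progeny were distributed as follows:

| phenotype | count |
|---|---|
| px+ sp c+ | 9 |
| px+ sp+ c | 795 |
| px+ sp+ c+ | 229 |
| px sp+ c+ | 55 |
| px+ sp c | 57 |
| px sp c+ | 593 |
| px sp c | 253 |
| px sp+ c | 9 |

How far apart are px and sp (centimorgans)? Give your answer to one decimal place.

6.5 centimorgans

The two most frequent reciprocal classes, px sp c+ and px+ sp+ c, are the parental types, so the F1 was px sp c+ / px+ sp+ c.
The two rarest classes, px+ sp c+ and px sp+ c, are the double crossovers. Comparing them with the parentals, only the px allele has switched, so px is the middle locus and the order is sp – px – c.
Crossovers in the sp–px interval produce the single-crossover classes px sp+ c+ and px+ sp c (55 + 57 = 112) plus the double crossovers (18).
RF(sp–px) = (112 + 18) / 2000 = 130/2000 = 0.0650 → 6.5 centimorgans.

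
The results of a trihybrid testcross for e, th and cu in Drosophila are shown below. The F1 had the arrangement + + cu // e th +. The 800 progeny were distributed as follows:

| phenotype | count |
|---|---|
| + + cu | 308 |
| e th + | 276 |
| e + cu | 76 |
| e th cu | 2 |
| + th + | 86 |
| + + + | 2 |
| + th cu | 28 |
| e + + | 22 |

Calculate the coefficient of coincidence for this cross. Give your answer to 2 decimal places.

The two rarest classes, + + + and e th cu, are the double crossovers. Comparing them with the parentals, only the cu allele has switched, so cu is the middle locus and the order is th – cu – e.
th–cu: (50 + 4)/800 = 0.0675; cu–e: (162 + 4)/800 = 0.2075.
Expected DCO frequency = 0.0675 × 0.2075 ≈ 0.01401; observed = 4/800 ≈ 0.00500.
Coefficient of coincidence = 0.00500/0.01401 ≈ 0.36.

0.36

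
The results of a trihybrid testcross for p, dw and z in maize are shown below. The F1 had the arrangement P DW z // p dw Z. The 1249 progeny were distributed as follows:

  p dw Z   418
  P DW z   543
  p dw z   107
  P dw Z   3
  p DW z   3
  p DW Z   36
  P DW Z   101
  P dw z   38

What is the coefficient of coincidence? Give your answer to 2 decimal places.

The two rarest classes, p DW z and P dw Z, are the double crossovers. Comparing them with the parentals, only the p allele has switched, so p is the middle locus and the order is dw – p – z.
dw–p: (74 + 6)/1249 = 0.0641; p–z: (208 + 6)/1249 = 0.1713.
Expected DCO frequency = 0.0641 × 0.1713 ≈ 0.01098; observed = 6/1249 ≈ 0.00480.
Coefficient of coincidence = 0.00480/0.01098 ≈ 0.44.

0.44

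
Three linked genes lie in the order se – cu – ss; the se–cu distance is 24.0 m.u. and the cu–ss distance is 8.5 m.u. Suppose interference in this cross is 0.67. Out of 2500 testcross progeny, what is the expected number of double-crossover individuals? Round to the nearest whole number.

17

Map distances give recombination frequencies of 0.240 and 0.085 for the two intervals.
With interference 0.67 (so coincidence = 0.33), expected double-crossover frequency = 0.240 × 0.085 × 0.33 = 0.00673.
Expected number = 0.00673 × 2500 = 16.83 ≈ 17.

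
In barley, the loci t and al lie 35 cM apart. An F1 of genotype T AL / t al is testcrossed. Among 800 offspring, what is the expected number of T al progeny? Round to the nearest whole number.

140

A map distance of 35 cM corresponds to a recombination frequency of 0.350.
The F1 is T AL / t al, so T al is a recombinant gamete class with expected frequency r/2 = 0.350/2 = 0.1750.
Expected number = 0.1750 × 800 = 140.00 ≈ 140.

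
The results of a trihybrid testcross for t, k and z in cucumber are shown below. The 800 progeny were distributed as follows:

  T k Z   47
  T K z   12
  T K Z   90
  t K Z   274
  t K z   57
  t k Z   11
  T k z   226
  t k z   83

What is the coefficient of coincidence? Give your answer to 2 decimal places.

The two most frequent reciprocal classes, T k z and t K Z, are the parental types, so the F1 was T k z / t K Z.
The two rarest classes, T K z and t k Z, are the double crossovers. Comparing them with the parentals, only the k allele has switched, so k is the middle locus and the order is t – k – z.
t–k: (173 + 23)/800 = 0.2450; k–z: (104 + 23)/800 = 0.1588.
Expected DCO frequency = 0.2450 × 0.1588 ≈ 0.03891; observed = 23/800 ≈ 0.02875.
Coefficient of coincidence = 0.02875/0.03891 ≈ 0.74.

0.74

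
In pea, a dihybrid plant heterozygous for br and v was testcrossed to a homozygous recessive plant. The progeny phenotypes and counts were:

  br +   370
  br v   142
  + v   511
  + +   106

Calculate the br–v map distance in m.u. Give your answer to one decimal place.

22.0 m.u.

The two most frequent classes, + v (511) and br + (370), are the parental types, so the F1 was + v / br +.
The recombinant classes are + + and br v: 106 + 142 = 248.
Recombination frequency = 248/1129 = 0.2197 ≈ 22.0%, i.e. 22.0 m.u.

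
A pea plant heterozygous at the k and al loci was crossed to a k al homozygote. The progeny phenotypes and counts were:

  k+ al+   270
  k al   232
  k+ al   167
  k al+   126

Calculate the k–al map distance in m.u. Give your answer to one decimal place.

36.9 m.u.

The two most frequent classes, k+ al+ (270) and k al (232), are the parental types, so the F1 was k+ al+ / k al.
The recombinant classes are k+ al and k al+: 167 + 126 = 293.
Recombination frequency = 293/795 = 0.3686 ≈ 36.9%, i.e. 36.9 m.u.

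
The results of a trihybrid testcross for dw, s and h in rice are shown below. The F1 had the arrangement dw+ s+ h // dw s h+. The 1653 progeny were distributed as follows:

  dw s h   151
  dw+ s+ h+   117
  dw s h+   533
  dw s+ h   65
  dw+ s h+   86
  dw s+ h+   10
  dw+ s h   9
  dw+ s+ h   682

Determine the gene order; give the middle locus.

s

The two rarest classes, dw+ s h and dw s+ h+, are the double crossovers. Comparing them with the parentals, only the s allele has switched, so s is the middle locus and the order is h – s – dw.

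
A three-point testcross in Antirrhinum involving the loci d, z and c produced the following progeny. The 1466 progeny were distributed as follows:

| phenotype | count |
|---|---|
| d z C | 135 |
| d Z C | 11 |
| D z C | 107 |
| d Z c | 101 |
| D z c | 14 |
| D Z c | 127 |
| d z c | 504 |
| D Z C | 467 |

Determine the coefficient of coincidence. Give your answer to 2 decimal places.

0.55

The two most frequent reciprocal classes, D Z C and d z c, are the parental types, so the F1 was D Z C / d z c.
The two rarest classes, d Z C and D z c, are the double crossovers. Comparing them with the parentals, only the d allele has switched, so d is the middle locus and the order is z – d – c.
z–d: (208 + 25)/1466 = 0.1589; d–c: (262 + 25)/1466 = 0.1958.
Expected DCO frequency = 0.1589 × 0.1958 ≈ 0.03111; observed = 25/1466 ≈ 0.01705.
Coefficient of coincidence = 0.01705/0.03111 ≈ 0.55.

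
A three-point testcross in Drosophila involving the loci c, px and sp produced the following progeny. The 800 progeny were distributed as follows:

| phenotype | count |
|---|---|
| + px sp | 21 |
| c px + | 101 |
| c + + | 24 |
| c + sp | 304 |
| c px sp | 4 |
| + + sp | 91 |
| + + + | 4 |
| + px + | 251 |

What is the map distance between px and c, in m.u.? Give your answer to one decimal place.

25.0 m.u.

The two most frequent reciprocal classes, + px + and c + sp, are the parental types, so the F1 was + px + / c + sp.
The two rarest classes, + + + and c px sp, are the double crossovers. Comparing them with the parentals, only the px allele has switched, so px is the middle locus and the order is sp – px – c.
Crossovers in the px–c interval produce the single-crossover classes c px + and + + sp (101 + 91 = 192) plus the double crossovers (8).
RF(px–c) = (192 + 8) / 800 = 200/800 = 0.2500 → 25.0 m.u.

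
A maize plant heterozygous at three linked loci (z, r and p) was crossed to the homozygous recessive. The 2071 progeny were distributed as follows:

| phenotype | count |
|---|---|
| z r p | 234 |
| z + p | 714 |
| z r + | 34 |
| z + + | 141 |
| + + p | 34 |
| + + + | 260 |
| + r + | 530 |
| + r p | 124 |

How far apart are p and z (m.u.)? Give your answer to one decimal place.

16.1 m.u.

The two most frequent reciprocal classes, z + p and + r +, are the parental types, so the F1 was z + p / + r +.
The two rarest classes, + + p and z r +, are the double crossovers. Comparing them with the parentals, only the z allele has switched, so z is the middle locus and the order is p – z – r.
Crossovers in the p–z interval produce the single-crossover classes z + + and + r p (141 + 124 = 265) plus the double crossovers (68).
RF(p–z) = (265 + 68) / 2071 = 333/2071 = 0.1608 → 16.1 m.u.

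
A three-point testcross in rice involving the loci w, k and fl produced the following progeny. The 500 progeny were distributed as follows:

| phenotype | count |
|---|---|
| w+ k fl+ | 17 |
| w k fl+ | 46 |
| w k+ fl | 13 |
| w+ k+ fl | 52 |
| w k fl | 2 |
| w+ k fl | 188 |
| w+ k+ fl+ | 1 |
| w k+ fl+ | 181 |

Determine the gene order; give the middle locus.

The two most frequent reciprocal classes, w k+ fl+ and w+ k fl, are the parental types, so the F1 was w k+ fl+ / w+ k fl.
The two rarest classes, w+ k+ fl+ and w k fl, are the double crossovers. Comparing them with the parentals, only the w allele has switched, so w is the middle locus and the order is k – w – fl.

w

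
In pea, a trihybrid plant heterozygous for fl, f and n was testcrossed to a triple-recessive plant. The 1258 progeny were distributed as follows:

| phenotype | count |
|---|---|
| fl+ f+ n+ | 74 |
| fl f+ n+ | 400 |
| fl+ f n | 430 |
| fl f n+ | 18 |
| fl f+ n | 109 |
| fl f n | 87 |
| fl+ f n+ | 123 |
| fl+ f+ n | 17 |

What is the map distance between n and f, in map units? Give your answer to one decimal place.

21.2 map units

The two most frequent reciprocal classes, fl+ f n and fl f+ n+, are the parental types, so the F1 was fl+ f n / fl f+ n+.
The two rarest classes, fl+ f+ n and fl f n+, are the double crossovers. Comparing them with the parentals, only the f allele has switched, so f is the middle locus and the order is n – f – fl.
Crossovers in the n–f interval produce the single-crossover classes fl+ f n+ and fl f+ n (123 + 109 = 232) plus the double crossovers (35).
RF(n–f) = (232 + 35) / 1258 = 267/1258 = 0.2122 → 21.2 map units.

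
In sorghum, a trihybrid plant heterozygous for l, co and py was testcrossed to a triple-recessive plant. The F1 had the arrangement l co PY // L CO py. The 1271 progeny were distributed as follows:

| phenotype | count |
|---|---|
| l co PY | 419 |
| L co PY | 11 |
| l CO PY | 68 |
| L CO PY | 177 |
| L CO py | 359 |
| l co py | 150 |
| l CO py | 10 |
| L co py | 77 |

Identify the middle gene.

l

The two rarest classes, L co PY and l CO py, are the double crossovers. Comparing them with the parentals, only the l allele has switched, so l is the middle locus and the order is co – l – py.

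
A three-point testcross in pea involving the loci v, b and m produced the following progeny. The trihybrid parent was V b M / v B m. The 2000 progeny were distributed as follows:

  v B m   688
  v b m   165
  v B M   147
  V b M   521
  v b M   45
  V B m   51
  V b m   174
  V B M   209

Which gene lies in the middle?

v

The two rarest classes, v b M and V B m, are the double crossovers. Comparing them with the parentals, only the v allele has switched, so v is the middle locus and the order is m – v – b.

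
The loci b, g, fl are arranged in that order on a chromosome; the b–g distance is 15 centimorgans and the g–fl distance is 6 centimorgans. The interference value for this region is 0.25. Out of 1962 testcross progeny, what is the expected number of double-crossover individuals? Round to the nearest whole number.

13

Map distances give recombination frequencies of 0.150 and 0.060 for the two intervals.
With interference 0.25 (so coincidence = 0.75), expected double-crossover frequency = 0.150 × 0.060 × 0.75 = 0.00675.
Expected number = 0.00675 × 1962 = 13.24 ≈ 13.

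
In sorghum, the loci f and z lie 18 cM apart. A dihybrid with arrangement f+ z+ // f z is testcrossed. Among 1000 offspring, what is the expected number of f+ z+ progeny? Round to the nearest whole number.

410

A map distance of 18 cM corresponds to a recombination frequency of 0.180.
The F1 is f+ z+ / f z, so f+ z+ is a parental gamete class with expected frequency (1 − r)/2 = 0.820/2 = 0.4100.
Expected number = 0.4100 × 1000 = 410.00 ≈ 410.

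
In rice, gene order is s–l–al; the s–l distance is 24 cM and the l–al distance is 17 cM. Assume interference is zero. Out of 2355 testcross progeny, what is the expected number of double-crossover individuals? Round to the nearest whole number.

Map distances give recombination frequencies of 0.240 and 0.170 for the two intervals.
With no interference, expected double-crossover frequency = 0.240 × 0.170 = 0.04080.
Expected number = 0.04080 × 2355 = 96.08 ≈ 96.

96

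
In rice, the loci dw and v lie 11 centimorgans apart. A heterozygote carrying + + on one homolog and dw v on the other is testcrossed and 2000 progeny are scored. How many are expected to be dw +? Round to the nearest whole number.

110

A map distance of 11 centimorgans corresponds to a recombination frequency of 0.110.
The F1 is + + / dw v, so dw + is a recombinant gamete class with expected frequency r/2 = 0.110/2 = 0.0550.
Expected number = 0.0550 × 2000 = 110.00 ≈ 110.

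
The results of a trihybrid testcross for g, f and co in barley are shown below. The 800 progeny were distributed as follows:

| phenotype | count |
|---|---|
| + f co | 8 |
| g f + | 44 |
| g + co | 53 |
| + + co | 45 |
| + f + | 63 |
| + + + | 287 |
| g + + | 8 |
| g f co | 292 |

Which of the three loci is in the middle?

The two most frequent reciprocal classes, g f co and + + +, are the parental types, so the F1 was g f co / + + +.
The two rarest classes, + f co and g + +, are the double crossovers. Comparing them with the parentals, only the g allele has switched, so g is the middle locus and the order is co – g – f.

g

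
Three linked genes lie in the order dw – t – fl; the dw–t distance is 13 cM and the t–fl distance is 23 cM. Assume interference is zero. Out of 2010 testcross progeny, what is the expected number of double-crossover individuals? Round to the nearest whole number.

Map distances give recombination frequencies of 0.130 and 0.230 for the two intervals.
With no interference, expected double-crossover frequency = 0.130 × 0.230 = 0.02990.
Expected number = 0.02990 × 2010 = 60.10 ≈ 60.

60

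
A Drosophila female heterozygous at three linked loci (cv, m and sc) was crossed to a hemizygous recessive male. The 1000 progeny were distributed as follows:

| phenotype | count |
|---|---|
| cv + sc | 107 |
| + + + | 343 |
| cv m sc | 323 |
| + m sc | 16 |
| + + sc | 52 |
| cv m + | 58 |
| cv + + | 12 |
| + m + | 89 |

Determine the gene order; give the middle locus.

The two most frequent reciprocal classes, + + + and cv m sc, are the parental types, so the F1 was + + + / cv m sc.
The two rarest classes, cv + + and + m sc, are the double crossovers. Comparing them with the parentals, only the cv allele has switched, so cv is the middle locus and the order is m – cv – sc.

cv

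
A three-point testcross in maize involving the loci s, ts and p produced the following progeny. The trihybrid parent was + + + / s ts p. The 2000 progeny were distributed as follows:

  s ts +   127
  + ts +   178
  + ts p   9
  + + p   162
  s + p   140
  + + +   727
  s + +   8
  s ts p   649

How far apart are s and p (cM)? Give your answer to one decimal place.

The two rarest classes, s + + and + ts p, are the double crossovers. Comparing them with the parentals, only the s allele has switched, so s is the middle locus and the order is p – s – ts.
Crossovers in the p–s interval produce the single-crossover classes + + p and s ts + (162 + 127 = 289) plus the double crossovers (17).
RF(p–s) = (289 + 17) / 2000 = 306/2000 = 0.1530 → 15.3 cM.

15.3 cM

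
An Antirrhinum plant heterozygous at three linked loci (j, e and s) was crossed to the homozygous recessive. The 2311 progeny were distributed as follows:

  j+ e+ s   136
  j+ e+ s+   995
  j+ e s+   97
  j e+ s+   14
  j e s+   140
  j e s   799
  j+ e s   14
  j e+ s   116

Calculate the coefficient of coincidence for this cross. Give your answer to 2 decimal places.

The two most frequent reciprocal classes, j+ e+ s+ and j e s, are the parental types, so the F1 was j+ e+ s+ / j e s.
The two rarest classes, j e+ s+ and j+ e s, are the double crossovers. Comparing them with the parentals, only the j allele has switched, so j is the middle locus and the order is s – j – e.
s–j: (276 + 28)/2311 = 0.1315; j–e: (213 + 28)/2311 = 0.1043.
Expected DCO frequency = 0.1315 × 0.1043 ≈ 0.01372; observed = 28/2311 ≈ 0.01212.
Coefficient of coincidence = 0.01212/0.01372 ≈ 0.88.

0.88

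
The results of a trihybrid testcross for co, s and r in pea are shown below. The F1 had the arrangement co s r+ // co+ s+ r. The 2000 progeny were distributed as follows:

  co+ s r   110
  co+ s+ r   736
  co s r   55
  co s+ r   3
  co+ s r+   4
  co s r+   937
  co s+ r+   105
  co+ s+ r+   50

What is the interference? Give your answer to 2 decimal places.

The two rarest classes, co+ s r+ and co s+ r, are the double crossovers. Comparing them with the parentals, only the co allele has switched, so co is the middle locus and the order is r – co – s.
r–co: (105 + 7)/2000 = 0.0560; co–s: (215 + 7)/2000 = 0.1110.
Expected DCO frequency = 0.0560 × 0.1110 ≈ 0.00622; observed = 7/2000 ≈ 0.00350.
Coefficient of coincidence = 0.00350/0.00622 ≈ 0.56; interference = 1 − 0.56 = 0.44.

0.44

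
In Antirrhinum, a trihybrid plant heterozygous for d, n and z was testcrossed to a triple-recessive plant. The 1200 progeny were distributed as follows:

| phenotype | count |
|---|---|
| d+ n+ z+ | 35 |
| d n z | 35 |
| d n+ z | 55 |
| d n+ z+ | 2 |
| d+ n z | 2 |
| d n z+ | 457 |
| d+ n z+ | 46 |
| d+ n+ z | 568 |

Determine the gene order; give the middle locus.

n

The two most frequent reciprocal classes, d+ n+ z and d n z+, are the parental types, so the F1 was d+ n+ z / d n z+.
The two rarest classes, d+ n z and d n+ z+, are the double crossovers. Comparing them with the parentals, only the n allele has switched, so n is the middle locus and the order is z – n – d.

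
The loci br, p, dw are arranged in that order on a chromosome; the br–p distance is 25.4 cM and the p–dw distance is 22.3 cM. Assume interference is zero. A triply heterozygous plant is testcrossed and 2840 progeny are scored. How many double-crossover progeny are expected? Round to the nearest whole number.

Map distances give recombination frequencies of 0.254 and 0.223 for the two intervals.
With no interference, expected double-crossover frequency = 0.254 × 0.223 = 0.05664.
Expected number = 0.05664 × 2840 = 160.86 ≈ 161.

161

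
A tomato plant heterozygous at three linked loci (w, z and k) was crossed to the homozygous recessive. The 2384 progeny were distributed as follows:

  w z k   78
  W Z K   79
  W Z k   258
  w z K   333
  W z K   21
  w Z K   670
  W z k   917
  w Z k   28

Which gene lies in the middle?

k

The two most frequent reciprocal classes, W z k and w Z K, are the parental types, so the F1 was W z k / w Z K.
The two rarest classes, W z K and w Z k, are the double crossovers. Comparing them with the parentals, only the k allele has switched, so k is the middle locus and the order is z – k – w.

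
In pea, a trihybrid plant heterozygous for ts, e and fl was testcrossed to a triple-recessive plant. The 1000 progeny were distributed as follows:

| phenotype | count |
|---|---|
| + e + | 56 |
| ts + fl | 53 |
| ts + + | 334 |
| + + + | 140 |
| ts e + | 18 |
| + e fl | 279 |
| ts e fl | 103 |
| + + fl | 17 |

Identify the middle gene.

e

The two most frequent reciprocal classes, ts + + and + e fl, are the parental types, so the F1 was ts + + / + e fl.
The two rarest classes, ts e + and + + fl, are the double crossovers. Comparing them with the parentals, only the e allele has switched, so e is the middle locus and the order is ts – e – fl.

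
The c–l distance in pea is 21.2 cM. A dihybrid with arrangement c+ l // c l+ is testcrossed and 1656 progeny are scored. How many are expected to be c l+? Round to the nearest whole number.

652

A map distance of 21.2 cM corresponds to a recombination frequency of 0.212.
The F1 is c+ l / c l+, so c l+ is a parental gamete class with expected frequency (1 − r)/2 = 0.788/2 = 0.3940.
Expected number = 0.3940 × 1656 = 652.46 ≈ 652.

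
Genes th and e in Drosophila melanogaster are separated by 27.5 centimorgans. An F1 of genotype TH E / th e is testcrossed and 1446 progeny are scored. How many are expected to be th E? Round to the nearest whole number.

199

A map distance of 27.5 centimorgans corresponds to a recombination frequency of 0.275.
The F1 is TH E / th e, so th E is a recombinant gamete class with expected frequency r/2 = 0.275/2 = 0.1375.
Expected number = 0.1375 × 1446 = 198.83 ≈ 199.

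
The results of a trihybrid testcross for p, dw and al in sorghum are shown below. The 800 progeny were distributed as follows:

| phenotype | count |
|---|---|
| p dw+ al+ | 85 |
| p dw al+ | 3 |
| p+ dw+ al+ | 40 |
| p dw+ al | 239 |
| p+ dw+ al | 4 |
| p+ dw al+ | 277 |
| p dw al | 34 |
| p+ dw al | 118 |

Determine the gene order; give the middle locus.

p

The two most frequent reciprocal classes, p dw+ al and p+ dw al+, are the parental types, so the F1 was p dw+ al / p+ dw al+.
The two rarest classes, p+ dw+ al and p dw al+, are the double crossovers. Comparing them with the parentals, only the p allele has switched, so p is the middle locus and the order is dw – p – al.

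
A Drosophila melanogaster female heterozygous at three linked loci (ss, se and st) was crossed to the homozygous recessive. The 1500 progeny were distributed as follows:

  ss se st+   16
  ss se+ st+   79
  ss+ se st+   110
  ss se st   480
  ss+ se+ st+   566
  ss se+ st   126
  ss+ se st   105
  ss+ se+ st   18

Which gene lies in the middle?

st

The two most frequent reciprocal classes, ss+ se+ st+ and ss se st, are the parental types, so the F1 was ss+ se+ st+ / ss se st.
The two rarest classes, ss+ se+ st and ss se st+, are the double crossovers. Comparing them with the parentals, only the st allele has switched, so st is the middle locus and the order is se – st – ss.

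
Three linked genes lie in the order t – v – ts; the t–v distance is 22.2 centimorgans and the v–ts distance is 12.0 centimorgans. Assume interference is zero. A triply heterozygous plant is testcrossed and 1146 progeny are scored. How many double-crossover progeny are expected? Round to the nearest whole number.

Map distances give recombination frequencies of 0.222 and 0.120 for the two intervals.
With no interference, expected double-crossover frequency = 0.222 × 0.120 = 0.02664.
Expected number = 0.02664 × 1146 = 30.53 ≈ 31.

31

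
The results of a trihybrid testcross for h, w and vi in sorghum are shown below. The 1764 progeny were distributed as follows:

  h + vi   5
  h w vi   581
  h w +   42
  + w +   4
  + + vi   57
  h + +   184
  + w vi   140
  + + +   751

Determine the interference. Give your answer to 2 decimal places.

The two most frequent reciprocal classes, + + + and h w vi, are the parental types, so the F1 was + + + / h w vi.
The two rarest classes, + w + and h + vi, are the double crossovers. Comparing them with the parentals, only the w allele has switched, so w is the middle locus and the order is h – w – vi.
h–w: (324 + 9)/1764 = 0.1888; w–vi: (99 + 9)/1764 = 0.0612.
Expected DCO frequency = 0.1888 × 0.0612 ≈ 0.01155; observed = 9/1764 ≈ 0.00510.
Coefficient of coincidence = 0.00510/0.01155 ≈ 0.44; interference = 1 − 0.44 = 0.56.

0.56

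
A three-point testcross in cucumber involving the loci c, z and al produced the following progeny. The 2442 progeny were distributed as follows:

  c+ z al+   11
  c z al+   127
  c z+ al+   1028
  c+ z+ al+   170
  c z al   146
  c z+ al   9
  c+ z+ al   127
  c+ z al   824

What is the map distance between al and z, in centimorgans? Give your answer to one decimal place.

11.2 centimorgans

The two most frequent reciprocal classes, c+ z al and c z+ al+, are the parental types, so the F1 was c+ z al / c z+ al+.
The two rarest classes, c+ z al+ and c z+ al, are the double crossovers. Comparing them with the parentals, only the al allele has switched, so al is the middle locus and the order is z – al – c.
Crossovers in the z–al interval produce the single-crossover classes c+ z+ al and c z al+ (127 + 127 = 254) plus the double crossovers (20).
RF(z–al) = (254 + 20) / 2442 = 274/2442 = 0.1122 → 11.2 centimorgans.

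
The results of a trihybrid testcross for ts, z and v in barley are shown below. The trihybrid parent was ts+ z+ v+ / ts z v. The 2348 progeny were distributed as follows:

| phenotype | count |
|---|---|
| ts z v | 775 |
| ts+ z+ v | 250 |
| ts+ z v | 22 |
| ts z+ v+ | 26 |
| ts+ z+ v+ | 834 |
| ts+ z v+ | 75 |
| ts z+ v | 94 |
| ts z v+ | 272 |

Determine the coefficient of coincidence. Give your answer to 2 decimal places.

0.91

The two rarest classes, ts z+ v+ and ts+ z v, are the double crossovers. Comparing them with the parentals, only the ts allele has switched, so ts is the middle locus and the order is z – ts – v.
z–ts: (169 + 48)/2348 = 0.0924; ts–v: (522 + 48)/2348 = 0.2428.
Expected DCO frequency = 0.0924 × 0.2428 ≈ 0.02243; observed = 48/2348 ≈ 0.02044.
Coefficient of coincidence = 0.02044/0.02243 ≈ 0.91.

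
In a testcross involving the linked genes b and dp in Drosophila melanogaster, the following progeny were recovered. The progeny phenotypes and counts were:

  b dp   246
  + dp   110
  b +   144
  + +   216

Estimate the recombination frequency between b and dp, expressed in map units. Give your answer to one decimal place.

The two most frequent classes, + + (216) and b dp (246), are the parental types, so the F1 was + + / b dp.
The recombinant classes are + dp and b +: 110 + 144 = 254.
Recombination frequency = 254/716 = 0.3547 ≈ 35.5%, i.e. 35.5 map units.

35.5 map units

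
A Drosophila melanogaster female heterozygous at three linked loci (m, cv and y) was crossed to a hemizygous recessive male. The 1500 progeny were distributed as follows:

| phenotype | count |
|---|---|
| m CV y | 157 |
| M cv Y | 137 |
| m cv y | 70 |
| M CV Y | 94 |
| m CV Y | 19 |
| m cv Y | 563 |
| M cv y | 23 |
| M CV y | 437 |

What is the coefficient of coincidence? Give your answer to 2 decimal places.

The two most frequent reciprocal classes, m cv Y and M CV y, are the parental types, so the F1 was m cv Y / M CV y.
The two rarest classes, m CV Y and M cv y, are the double crossovers. Comparing them with the parentals, only the cv allele has switched, so cv is the middle locus and the order is m – cv – y.
m–cv: (294 + 42)/1500 = 0.2240; cv–y: (164 + 42)/1500 = 0.1373.
Expected DCO frequency = 0.2240 × 0.1373 ≈ 0.03076; observed = 42/1500 ≈ 0.02800.
Coefficient of coincidence = 0.02800/0.03076 ≈ 0.91.

0.91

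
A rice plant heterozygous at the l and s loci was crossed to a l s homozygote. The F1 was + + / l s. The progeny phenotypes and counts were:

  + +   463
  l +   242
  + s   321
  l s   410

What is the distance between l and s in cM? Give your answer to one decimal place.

The recombinant classes are + s and l +: 321 + 242 = 563.
Recombination frequency = 563/1436 = 0.3921 ≈ 39.2%, i.e. 39.2 cM.

39.2 cM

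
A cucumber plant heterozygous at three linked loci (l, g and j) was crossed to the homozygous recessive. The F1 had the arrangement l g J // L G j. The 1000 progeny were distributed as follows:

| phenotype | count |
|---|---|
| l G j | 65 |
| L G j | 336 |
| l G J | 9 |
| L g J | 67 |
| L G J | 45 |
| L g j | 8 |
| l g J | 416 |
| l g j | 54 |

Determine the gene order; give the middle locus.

g

The two rarest classes, l G J and L g j, are the double crossovers. Comparing them with the parentals, only the g allele has switched, so g is the middle locus and the order is l – g – j.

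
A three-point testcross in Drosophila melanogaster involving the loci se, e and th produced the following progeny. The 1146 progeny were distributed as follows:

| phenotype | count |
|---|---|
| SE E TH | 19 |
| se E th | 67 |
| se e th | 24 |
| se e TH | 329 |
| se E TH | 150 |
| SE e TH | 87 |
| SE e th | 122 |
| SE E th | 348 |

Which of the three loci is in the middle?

The two most frequent reciprocal classes, se e TH and SE E th, are the parental types, so the F1 was se e TH / SE E th.
The two rarest classes, se e th and SE E TH, are the double crossovers. Comparing them with the parentals, only the th allele has switched, so th is the middle locus and the order is e – th – se.

th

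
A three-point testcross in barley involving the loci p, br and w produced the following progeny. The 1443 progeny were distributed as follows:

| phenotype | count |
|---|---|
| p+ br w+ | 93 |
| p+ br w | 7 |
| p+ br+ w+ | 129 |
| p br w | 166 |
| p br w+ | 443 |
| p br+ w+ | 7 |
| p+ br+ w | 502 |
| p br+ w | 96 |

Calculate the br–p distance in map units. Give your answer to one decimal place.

14.1 map units

The two most frequent reciprocal classes, p br w+ and p+ br+ w, are the parental types, so the F1 was p br w+ / p+ br+ w.
The two rarest classes, p br+ w+ and p+ br w, are the double crossovers. Comparing them with the parentals, only the br allele has switched, so br is the middle locus and the order is w – br – p.
Crossovers in the br–p interval produce the single-crossover classes p+ br w+ and p br+ w (93 + 96 = 189) plus the double crossovers (14).
RF(br–p) = (189 + 14) / 1443 = 203/1443 = 0.1407 → 14.1 map units.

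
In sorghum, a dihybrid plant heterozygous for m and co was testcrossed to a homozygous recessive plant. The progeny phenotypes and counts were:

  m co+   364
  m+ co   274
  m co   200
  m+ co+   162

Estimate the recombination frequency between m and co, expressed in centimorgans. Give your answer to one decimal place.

36.2 centimorgans

The two most frequent classes, m+ co (274) and m co+ (364), are the parental types, so the F1 was m+ co / m co+.
The recombinant classes are m+ co+ and m co: 162 + 200 = 362.
Recombination frequency = 362/1000 = 0.3620 ≈ 36.2%, i.e. 36.2 centimorgans.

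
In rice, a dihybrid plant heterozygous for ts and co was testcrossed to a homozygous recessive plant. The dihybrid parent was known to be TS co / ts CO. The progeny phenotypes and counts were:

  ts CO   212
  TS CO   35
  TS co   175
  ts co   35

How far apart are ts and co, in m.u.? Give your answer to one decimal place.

The recombinant classes are TS CO and ts co: 35 + 35 = 70.
Recombination frequency = 70/457 = 0.1532 ≈ 15.3%, i.e. 15.3 m.u.

15.3 m.u.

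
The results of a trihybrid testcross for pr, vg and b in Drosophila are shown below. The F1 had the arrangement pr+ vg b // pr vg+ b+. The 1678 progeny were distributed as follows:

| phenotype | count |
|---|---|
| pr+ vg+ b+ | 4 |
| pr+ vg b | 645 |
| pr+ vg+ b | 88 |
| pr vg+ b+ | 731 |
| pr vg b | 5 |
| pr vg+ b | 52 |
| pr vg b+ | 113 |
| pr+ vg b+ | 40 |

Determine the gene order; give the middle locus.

The two rarest classes, pr vg b and pr+ vg+ b+, are the double crossovers. Comparing them with the parentals, only the pr allele has switched, so pr is the middle locus and the order is vg – pr – b.

pr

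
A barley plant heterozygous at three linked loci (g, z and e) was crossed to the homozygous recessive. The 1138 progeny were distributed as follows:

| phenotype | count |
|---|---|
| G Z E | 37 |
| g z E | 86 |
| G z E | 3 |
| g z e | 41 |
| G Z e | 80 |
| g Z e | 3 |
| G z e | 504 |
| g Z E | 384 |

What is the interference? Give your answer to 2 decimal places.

The two most frequent reciprocal classes, G z e and g Z E, are the parental types, so the F1 was G z e / g Z E.
The two rarest classes, G z E and g Z e, are the double crossovers. Comparing them with the parentals, only the e allele has switched, so e is the middle locus and the order is g – e – z.
g–e: (78 + 6)/1138 = 0.0738; e–z: (166 + 6)/1138 = 0.1511.
Expected DCO frequency = 0.0738 × 0.1511 ≈ 0.01115; observed = 6/1138 ≈ 0.00527.
Coefficient of coincidence = 0.00527/0.01115 ≈ 0.47; interference = 1 − 0.47 = 0.53.

0.53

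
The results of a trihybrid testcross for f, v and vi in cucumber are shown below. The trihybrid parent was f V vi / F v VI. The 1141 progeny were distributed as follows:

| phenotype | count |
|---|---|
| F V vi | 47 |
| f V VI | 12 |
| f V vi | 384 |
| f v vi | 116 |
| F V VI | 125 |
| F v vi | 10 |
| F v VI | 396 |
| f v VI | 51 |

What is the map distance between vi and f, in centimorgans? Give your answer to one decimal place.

10.5 centimorgans

The two rarest classes, f V VI and F v vi, are the double crossovers. Comparing them with the parentals, only the vi allele has switched, so vi is the middle locus and the order is v – vi – f.
Crossovers in the vi–f interval produce the single-crossover classes F V vi and f v VI (47 + 51 = 98) plus the double crossovers (22).
RF(vi–f) = (98 + 22) / 1141 = 120/1141 = 0.1052 → 10.5 centimorgans.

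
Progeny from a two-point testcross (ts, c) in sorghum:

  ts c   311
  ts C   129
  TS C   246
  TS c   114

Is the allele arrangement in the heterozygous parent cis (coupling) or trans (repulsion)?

cis

The two most frequent classes are TS C (246) and ts c (311); these are the parental (non-recombinant) types.
So the F1 carried TS C on one chromosome and ts c on the other — the recessive alleles are on the same chromosome (cis / coupling).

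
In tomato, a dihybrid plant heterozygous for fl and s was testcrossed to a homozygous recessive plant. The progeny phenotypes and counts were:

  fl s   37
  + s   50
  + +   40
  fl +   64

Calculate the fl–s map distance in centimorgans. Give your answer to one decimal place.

40.3 centimorgans

The two most frequent classes, + s (50) and fl + (64), are the parental types, so the F1 was + s / fl +.
The recombinant classes are + + and fl s: 40 + 37 = 77.
Recombination frequency = 77/191 = 0.4031 ≈ 40.3%, i.e. 40.3 centimorgans.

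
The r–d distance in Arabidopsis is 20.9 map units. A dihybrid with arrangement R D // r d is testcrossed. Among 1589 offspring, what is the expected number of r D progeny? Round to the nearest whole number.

A map distance of 20.9 map units corresponds to a recombination frequency of 0.209.
The F1 is R D / r d, so r D is a recombinant gamete class with expected frequency r/2 = 0.209/2 = 0.1045.
Expected number = 0.1045 × 1589 = 166.05 ≈ 166.

166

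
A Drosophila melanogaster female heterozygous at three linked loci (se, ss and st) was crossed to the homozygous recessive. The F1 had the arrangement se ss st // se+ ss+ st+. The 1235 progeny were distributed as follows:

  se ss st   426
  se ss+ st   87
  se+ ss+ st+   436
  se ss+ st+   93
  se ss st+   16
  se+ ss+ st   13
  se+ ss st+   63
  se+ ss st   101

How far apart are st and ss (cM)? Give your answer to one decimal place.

The two rarest classes, se ss st+ and se+ ss+ st, are the double crossovers. Comparing them with the parentals, only the st allele has switched, so st is the middle locus and the order is ss – st – se.
Crossovers in the ss–st interval produce the single-crossover classes se ss+ st and se+ ss st+ (87 + 63 = 150) plus the double crossovers (29).
RF(ss–st) = (150 + 29) / 1235 = 179/1235 = 0.1449 → 14.5 cM.

14.5 cM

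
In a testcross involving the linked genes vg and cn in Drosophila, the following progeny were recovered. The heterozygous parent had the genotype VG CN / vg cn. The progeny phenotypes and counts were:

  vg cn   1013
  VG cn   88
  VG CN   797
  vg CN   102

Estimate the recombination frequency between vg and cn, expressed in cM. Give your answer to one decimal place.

9.5 cM

The recombinant classes are VG cn and vg CN: 88 + 102 = 190.
Recombination frequency = 190/2000 = 0.0950 ≈ 9.5%, i.e. 9.5 cM.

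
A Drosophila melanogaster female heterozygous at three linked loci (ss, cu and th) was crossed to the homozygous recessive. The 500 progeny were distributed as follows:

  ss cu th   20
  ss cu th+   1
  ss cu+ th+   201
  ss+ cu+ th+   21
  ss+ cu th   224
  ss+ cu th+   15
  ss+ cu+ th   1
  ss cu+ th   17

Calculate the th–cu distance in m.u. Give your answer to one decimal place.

6.8 m.u.

The two most frequent reciprocal classes, ss+ cu th and ss cu+ th+, are the parental types, so the F1 was ss+ cu th / ss cu+ th+.
The two rarest classes, ss+ cu+ th and ss cu th+, are the double crossovers. Comparing them with the parentals, only the cu allele has switched, so cu is the middle locus and the order is th – cu – ss.
Crossovers in the th–cu interval produce the single-crossover classes ss+ cu th+ and ss cu+ th (15 + 17 = 32) plus the double crossovers (2).
RF(th–cu) = (32 + 2) / 500 = 34/500 = 0.0680 → 6.8 m.u.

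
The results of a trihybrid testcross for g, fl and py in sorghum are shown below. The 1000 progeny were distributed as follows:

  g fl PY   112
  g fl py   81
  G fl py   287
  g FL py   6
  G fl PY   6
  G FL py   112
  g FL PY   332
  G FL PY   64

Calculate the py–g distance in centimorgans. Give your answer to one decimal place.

The two most frequent reciprocal classes, g FL PY and G fl py, are the parental types, so the F1 was g FL PY / G fl py.
The two rarest classes, g FL py and G fl PY, are the double crossovers. Comparing them with the parentals, only the py allele has switched, so py is the middle locus and the order is fl – py – g.
Crossovers in the py–g interval produce the single-crossover classes G FL PY and g fl py (64 + 81 = 145) plus the double crossovers (12).
RF(py–g) = (145 + 12) / 1000 = 157/1000 = 0.1570 → 15.7 centimorgans.

15.7 centimorgans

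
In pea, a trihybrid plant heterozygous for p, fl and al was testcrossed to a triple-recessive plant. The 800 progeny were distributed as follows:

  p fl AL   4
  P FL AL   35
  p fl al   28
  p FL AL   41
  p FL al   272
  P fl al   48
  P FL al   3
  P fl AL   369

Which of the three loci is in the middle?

p

The two most frequent reciprocal classes, p FL al and P fl AL, are the parental types, so the F1 was p FL al / P fl AL.
The two rarest classes, P FL al and p fl AL, are the double crossovers. Comparing them with the parentals, only the p allele has switched, so p is the middle locus and the order is al – p – fl.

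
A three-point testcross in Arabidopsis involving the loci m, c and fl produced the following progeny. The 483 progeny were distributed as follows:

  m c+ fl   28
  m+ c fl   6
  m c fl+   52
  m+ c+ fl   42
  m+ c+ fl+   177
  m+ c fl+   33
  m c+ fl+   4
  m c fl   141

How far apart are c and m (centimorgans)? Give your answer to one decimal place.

14.7 centimorgans

The two most frequent reciprocal classes, m+ c+ fl+ and m c fl, are the parental types, so the F1 was m+ c+ fl+ / m c fl.
The two rarest classes, m c+ fl+ and m+ c fl, are the double crossovers. Comparing them with the parentals, only the m allele has switched, so m is the middle locus and the order is fl – m – c.
Crossovers in the m–c interval produce the single-crossover classes m+ c fl+ and m c+ fl (33 + 28 = 61) plus the double crossovers (10).
RF(m–c) = (61 + 10) / 483 = 71/483 = 0.1470 → 14.7 centimorgans.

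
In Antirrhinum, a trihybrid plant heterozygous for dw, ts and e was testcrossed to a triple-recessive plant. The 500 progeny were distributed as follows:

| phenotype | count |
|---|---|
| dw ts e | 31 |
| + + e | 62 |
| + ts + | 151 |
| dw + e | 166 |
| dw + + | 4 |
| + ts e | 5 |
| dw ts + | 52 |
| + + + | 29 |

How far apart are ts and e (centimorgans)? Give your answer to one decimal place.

13.8 centimorgans

The two most frequent reciprocal classes, + ts + and dw + e, are the parental types, so the F1 was + ts + / dw + e.
The two rarest classes, + ts e and dw + +, are the double crossovers. Comparing them with the parentals, only the e allele has switched, so e is the middle locus and the order is ts – e – dw.
Crossovers in the ts–e interval produce the single-crossover classes + + + and dw ts e (29 + 31 = 60) plus the double crossovers (9).
RF(ts–e) = (60 + 9) / 500 = 69/500 = 0.1380 → 13.8 centimorgans.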